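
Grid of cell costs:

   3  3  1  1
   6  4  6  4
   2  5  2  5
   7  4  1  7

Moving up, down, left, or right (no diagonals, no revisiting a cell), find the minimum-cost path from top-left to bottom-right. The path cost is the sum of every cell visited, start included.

Take r0c0→r0c1→r0c2→r1c2→r2c2→r3c2→r3c3 for a total of 3 + 3 + 1 + 6 + 2 + 1 + 7 = 23.

23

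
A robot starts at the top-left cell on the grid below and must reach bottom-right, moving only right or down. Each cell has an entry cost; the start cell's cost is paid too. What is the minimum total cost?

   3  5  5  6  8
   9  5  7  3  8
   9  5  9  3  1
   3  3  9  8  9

35

One optimal route is (0,0) (0,1) (0,2) (0,3) (1,3) (2,3) (2,4) (3,4).
Its cost is 3 + 5 + 5 + 6 + 3 + 3 + 1 + 9 = 35.
For comparison, the top-then-right route costs 45.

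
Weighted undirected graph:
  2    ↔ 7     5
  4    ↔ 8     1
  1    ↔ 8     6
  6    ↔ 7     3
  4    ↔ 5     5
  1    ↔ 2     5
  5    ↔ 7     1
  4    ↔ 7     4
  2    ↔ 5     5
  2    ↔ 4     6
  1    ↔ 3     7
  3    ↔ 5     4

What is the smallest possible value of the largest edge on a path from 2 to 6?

5

Some routes from 2 to 6:
2 → 7 → 6: max(5, 3) = 5
2 → 5 → 4 → 7 → 6: max(5, 5, 4, 3) = 5
2 → 5 → 7 → 6: max(5, 1, 3) = 5
Smallest bottleneck: 5.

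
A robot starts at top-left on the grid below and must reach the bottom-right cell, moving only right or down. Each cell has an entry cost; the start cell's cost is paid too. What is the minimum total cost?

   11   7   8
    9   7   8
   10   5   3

Path (0,0) (0,1) (1,1) (2,1) (2,2): 11 + 7 + 7 + 5 + 3 = 33.
(Top row then right column would cost 37.)

33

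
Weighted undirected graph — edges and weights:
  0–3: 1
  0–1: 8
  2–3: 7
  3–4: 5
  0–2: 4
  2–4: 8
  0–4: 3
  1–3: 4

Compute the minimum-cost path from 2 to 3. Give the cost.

5

Some routes from 2 to 3:
2 - 4 - 3: 8 + 5 = 13
2 - 4 - 0 - 3: 8 + 3 + 1 = 12
2 - 0 - 4 - 3: 4 + 3 + 5 = 12
2 - 3: 7
2 - 0 - 3: 4 + 1 = 5
2 - 0 - 1 - 3: 4 + 8 + 4 = 16
Shortest: 5.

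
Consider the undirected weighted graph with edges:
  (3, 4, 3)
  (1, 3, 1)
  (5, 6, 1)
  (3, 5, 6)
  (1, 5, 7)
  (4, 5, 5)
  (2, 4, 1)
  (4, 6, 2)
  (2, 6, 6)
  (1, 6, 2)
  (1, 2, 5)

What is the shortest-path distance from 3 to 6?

Some routes from 3 to 6:
3→5→6: 6 + 1 = 7
3→1→2→4→6: 1 + 5 + 1 + 2 = 9
3→1→5→6: 1 + 7 + 1 = 9
3→4→6: 3 + 2 = 5
3→1→6: 1 + 2 = 3
Best route has total 3.

3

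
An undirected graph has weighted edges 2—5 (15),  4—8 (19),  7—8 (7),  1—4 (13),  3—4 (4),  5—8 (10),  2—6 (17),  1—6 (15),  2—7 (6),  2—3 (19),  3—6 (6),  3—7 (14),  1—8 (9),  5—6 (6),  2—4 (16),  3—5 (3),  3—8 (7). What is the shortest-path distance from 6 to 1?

Comparing a few candidate routes:
6 - 5 - 8 - 1: 6 + 10 + 9 = 25
6 - 1: 15
6 - 3 - 4 - 1: 6 + 4 + 13 = 23
6 - 5 - 3 - 8 - 1: 6 + 3 + 7 + 9 = 25
6 - 3 - 8 - 1: 6 + 7 + 9 = 22
Best route has total 15.

15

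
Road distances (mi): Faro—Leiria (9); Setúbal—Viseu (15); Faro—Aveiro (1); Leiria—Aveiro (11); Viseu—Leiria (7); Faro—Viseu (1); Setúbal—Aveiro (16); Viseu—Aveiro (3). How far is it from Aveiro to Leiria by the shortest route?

A few of the Aveiro→Leiria routes:
Aveiro-Viseu-Leiria: 3 + 7 = 10
Aveiro-Faro-Viseu-Leiria: 1 + 1 + 7 = 9
Aveiro-Viseu-Faro-Leiria: 3 + 1 + 9 = 13
Aveiro-Faro-Leiria: 1 + 9 = 10
Aveiro-Leiria: 11
Aveiro-Setúbal-Viseu-Leiria: 16 + 15 + 7 = 38
Best route has total 9 mi.

9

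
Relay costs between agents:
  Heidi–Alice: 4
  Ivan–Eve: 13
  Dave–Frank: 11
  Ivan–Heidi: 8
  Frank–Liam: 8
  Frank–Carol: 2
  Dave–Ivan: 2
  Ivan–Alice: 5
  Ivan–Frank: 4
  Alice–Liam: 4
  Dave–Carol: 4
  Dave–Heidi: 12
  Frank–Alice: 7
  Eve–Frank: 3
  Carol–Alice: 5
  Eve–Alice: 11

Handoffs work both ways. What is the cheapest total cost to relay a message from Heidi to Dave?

10

Comparing a few candidate routes:
Heidi -> Alice -> Ivan -> Dave: 4 + 5 + 2 = 11
Heidi -> Dave: 12
Heidi -> Ivan -> Dave: 8 + 2 = 10
Best route has total 10.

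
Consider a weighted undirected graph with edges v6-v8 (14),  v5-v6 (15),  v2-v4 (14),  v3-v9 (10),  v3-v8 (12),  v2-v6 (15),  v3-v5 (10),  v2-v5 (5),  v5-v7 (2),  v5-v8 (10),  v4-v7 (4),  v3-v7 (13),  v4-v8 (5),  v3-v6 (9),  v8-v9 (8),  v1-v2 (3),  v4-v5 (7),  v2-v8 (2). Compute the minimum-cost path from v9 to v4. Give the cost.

13

Checking several routes:
v9 → v8 → v2 → v5 → v7 → v4: 8 + 2 + 5 + 2 + 4 = 21
v9 → v8 → v4: 8 + 5 = 13
v9 → v8 → v2 → v5 → v4: 8 + 2 + 5 + 7 = 22
Best route has total 13.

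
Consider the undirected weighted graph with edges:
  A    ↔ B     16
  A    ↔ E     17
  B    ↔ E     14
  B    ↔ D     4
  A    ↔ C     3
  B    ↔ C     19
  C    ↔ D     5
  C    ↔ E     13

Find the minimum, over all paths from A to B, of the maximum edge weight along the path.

5

Checking several routes:
A - C - E - B: max(3, 13, 14) = 14
A - B: max(16) = 16
A - C - D - B: max(3, 5, 4) = 5
Smallest bottleneck: 5.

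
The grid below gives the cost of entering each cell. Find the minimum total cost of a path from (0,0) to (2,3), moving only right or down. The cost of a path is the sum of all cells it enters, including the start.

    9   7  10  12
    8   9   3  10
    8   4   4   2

34

Path [0,0] [0,1] [1,1] [1,2] [2,2] [2,3]: 9 + 7 + 9 + 3 + 4 + 2 = 34.
For comparison, the top-then-right route costs 50.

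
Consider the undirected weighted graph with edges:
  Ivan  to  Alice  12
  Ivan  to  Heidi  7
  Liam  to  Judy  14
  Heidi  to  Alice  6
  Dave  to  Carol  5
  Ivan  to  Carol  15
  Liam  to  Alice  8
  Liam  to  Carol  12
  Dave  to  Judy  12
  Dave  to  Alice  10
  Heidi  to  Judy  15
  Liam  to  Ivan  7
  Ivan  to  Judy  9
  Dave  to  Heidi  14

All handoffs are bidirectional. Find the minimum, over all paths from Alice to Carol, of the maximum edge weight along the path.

Comparing a few candidate routes:
Alice→Dave→Carol: max(10, 5) = 10
Alice→Ivan→Liam→Carol: max(12, 7, 12) = 12
Alice→Liam→Carol: max(8, 12) = 12
Alice→Liam→Ivan→Judy→Dave→Carol: max(8, 7, 9, 12, 5) = 12
The minimum achievable maximum is 10.

10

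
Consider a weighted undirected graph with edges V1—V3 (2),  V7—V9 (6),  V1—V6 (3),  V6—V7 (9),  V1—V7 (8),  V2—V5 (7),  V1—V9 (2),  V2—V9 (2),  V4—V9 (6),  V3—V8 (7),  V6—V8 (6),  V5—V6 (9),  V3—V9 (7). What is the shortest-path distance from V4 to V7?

A few of the V4→V7 routes:
V4 -> V9 -> V7: 6 + 6 = 12
V4 -> V9 -> V1 -> V7: 6 + 2 + 8 = 16
V4 -> V9 -> V1 -> V6 -> V7: 6 + 2 + 3 + 9 = 20
V4 -> V9 -> V3 -> V1 -> V7: 6 + 7 + 2 + 8 = 23
The minimum is 12.

12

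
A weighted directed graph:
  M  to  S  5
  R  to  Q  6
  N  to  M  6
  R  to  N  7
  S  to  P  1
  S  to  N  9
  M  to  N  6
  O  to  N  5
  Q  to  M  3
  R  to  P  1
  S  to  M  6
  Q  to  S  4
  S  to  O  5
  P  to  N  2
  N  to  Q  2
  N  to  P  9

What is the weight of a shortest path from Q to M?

3

Candidate routes:
Q-S-P-N-M: 4 + 1 + 2 + 6 = 13
Q-M: 3
Q-S-O-N-M: 4 + 5 + 5 + 6 = 20
Q-S-N-M: 4 + 9 + 6 = 19
Q-S-M: 4 + 6 = 10
The minimum is 3.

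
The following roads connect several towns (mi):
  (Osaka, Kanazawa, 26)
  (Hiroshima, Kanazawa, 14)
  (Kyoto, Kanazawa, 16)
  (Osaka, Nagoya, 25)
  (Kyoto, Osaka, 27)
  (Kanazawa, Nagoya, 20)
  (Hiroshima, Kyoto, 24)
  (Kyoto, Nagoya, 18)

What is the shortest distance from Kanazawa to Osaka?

26

Checking several routes:
Kanazawa-Nagoya-Kyoto-Osaka: 20 + 18 + 27 = 65
Kanazawa-Hiroshima-Kyoto-Osaka: 14 + 24 + 27 = 65
Kanazawa-Osaka: 26
Kanazawa-Kyoto-Nagoya-Osaka: 16 + 18 + 25 = 59
Kanazawa-Kyoto-Osaka: 16 + 27 = 43
Kanazawa-Nagoya-Osaka: 20 + 25 = 45
Best route has total 26 mi.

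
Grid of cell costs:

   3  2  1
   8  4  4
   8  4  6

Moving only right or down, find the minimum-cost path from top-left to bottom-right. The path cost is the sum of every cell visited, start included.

Cheapest: [0,0] → [0,1] → [0,2] → [1,2] → [2,2]
  3 + 2 + 1 + 4 + 6 = 16

16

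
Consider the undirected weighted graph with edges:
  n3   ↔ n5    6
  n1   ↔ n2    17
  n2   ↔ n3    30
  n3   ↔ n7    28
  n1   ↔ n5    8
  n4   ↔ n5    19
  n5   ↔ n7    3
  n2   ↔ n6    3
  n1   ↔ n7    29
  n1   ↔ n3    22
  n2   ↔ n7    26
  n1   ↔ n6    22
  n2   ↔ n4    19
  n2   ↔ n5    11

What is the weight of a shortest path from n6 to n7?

Checking several routes:
n6 - n1 - n5 - n7: 22 + 8 + 3 = 33
n6 - n2 - n5 - n7: 3 + 11 + 3 = 17
n6 - n2 - n1 - n5 - n7: 3 + 17 + 8 + 3 = 31
n6 - n2 - n3 - n5 - n7: 3 + 30 + 6 + 3 = 42
n6 - n2 - n7: 3 + 26 = 29
Best route has total 17.

17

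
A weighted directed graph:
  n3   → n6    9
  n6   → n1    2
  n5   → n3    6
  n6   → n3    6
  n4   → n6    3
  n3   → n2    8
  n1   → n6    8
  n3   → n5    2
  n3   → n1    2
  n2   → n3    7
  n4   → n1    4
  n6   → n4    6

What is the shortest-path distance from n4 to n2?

17

Candidate routes:
n4 - n1 - n6 - n3 - n2: 4 + 8 + 6 + 8 = 26
n4 - n6 - n3 - n2: 3 + 6 + 8 = 17
Best route has total 17.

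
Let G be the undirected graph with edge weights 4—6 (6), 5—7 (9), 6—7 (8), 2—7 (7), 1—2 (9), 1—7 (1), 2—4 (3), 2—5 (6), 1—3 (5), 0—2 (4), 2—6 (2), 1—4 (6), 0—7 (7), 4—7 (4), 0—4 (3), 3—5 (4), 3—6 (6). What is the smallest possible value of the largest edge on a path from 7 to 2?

A few of the 7→2 routes:
7 → 4 → 6 → 2: max(4, 6, 2) = 6
7 → 4 → 2: max(4, 3) = 4
7 → 4 → 0 → 2: max(4, 3, 4) = 4
7 → 4 → 1 → 3 → 5 → 2: max(4, 6, 5, 4, 6) = 6
7 → 4 → 1 → 3 → 6 → 2: max(4, 6, 5, 6, 2) = 6
The minimum achievable maximum is 4.

4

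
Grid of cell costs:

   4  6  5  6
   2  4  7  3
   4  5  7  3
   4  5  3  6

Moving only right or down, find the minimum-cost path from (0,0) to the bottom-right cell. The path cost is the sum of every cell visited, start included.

Take r0c0→r1c0→r2c0→r3c0→r3c1→r3c2→r3c3 for a total of 4 + 2 + 4 + 4 + 5 + 3 + 6 = 28.
(Top row then right column would cost 33.)

28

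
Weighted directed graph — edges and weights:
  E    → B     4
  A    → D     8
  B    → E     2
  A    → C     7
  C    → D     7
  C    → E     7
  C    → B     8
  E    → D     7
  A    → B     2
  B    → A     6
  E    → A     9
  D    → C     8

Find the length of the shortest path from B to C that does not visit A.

Candidate routes:
B - E - D - C: 2 + 7 + 8 = 17
Best route has total 17.

17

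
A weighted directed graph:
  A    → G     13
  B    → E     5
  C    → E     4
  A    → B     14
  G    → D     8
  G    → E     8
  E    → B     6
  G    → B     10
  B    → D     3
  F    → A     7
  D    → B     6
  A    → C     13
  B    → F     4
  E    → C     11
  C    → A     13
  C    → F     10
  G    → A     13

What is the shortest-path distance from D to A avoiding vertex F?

Routes from D to A avoiding F:
D - B - E - C - A: 6 + 5 + 11 + 13 = 35
Best route has total 35.

35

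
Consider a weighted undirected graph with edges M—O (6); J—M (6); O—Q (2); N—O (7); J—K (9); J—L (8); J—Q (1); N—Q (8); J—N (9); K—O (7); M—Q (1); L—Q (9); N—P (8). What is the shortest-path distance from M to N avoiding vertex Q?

13

Some routes from M to N avoiding Q:
M-J-N: 6 + 9 = 15
M-O-N: 6 + 7 = 13
M-J-K-O-N: 6 + 9 + 7 + 7 = 29
The minimum is 13.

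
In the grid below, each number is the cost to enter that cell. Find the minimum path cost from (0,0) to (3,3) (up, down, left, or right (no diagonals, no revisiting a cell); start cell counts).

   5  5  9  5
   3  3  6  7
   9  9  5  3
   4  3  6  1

26

Cheapest: [0,0]→[1,0]→[1,1]→[1,2]→[2,2]→[2,3]→[3,3]
  5 + 3 + 3 + 6 + 5 + 3 + 1 = 26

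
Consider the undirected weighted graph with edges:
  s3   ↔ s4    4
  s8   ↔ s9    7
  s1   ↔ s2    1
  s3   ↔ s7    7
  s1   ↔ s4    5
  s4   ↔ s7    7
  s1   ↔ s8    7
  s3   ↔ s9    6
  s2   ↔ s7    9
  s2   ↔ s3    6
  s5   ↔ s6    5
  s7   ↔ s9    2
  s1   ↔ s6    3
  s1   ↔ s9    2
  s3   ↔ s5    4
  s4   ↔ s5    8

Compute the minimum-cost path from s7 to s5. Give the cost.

Some routes from s7 to s5:
s7 -> s9 -> s1 -> s6 -> s5: 2 + 2 + 3 + 5 = 12
s7 -> s3 -> s5: 7 + 4 = 11
s7 -> s9 -> s3 -> s5: 2 + 6 + 4 = 12
s7 -> s4 -> s5: 7 + 8 = 15
Shortest: 11.

11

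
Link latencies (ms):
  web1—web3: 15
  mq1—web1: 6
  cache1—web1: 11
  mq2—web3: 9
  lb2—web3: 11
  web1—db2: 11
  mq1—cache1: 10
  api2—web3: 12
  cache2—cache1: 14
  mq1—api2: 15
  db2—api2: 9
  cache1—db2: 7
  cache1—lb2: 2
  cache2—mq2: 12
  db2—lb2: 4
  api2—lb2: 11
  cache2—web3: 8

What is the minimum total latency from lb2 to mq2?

Comparing a few candidate routes:
lb2 - cache1 - cache2 - web3 - mq2: 2 + 14 + 8 + 9 = 33
lb2 - api2 - web3 - mq2: 11 + 12 + 9 = 32
lb2 - web3 - mq2: 11 + 9 = 20
lb2 - web3 - cache2 - mq2: 11 + 8 + 12 = 31
lb2 - cache1 - cache2 - mq2: 2 + 14 + 12 = 28
Shortest: 20 ms.

20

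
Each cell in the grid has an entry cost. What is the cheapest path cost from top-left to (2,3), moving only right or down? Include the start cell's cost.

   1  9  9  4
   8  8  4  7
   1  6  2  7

Cheapest: r0c0 r1c0 r2c0 r2c1 r2c2 r2c3
  1 + 8 + 1 + 6 + 2 + 7 = 25
(Top row then right column would cost 37.)

25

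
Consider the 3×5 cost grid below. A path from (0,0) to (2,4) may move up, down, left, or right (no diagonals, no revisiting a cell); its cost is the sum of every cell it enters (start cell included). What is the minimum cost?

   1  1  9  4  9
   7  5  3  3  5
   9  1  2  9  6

Take (0,0) → (0,1) → (1,1) → (1,2) → (1,3) → (1,4) → (2,4) for a total of 1 + 1 + 5 + 3 + 3 + 5 + 6 = 24.

24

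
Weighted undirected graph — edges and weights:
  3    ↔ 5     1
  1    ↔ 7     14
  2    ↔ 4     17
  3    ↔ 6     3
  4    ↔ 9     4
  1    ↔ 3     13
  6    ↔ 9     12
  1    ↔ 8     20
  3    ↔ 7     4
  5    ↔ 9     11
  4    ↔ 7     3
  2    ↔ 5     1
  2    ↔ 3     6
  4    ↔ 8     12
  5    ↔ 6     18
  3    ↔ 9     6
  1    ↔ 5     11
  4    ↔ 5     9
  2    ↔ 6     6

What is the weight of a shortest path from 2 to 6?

5

Some routes from 2 to 6:
2 - 6: 6
2 - 3 - 6: 6 + 3 = 9
2 - 5 - 6: 1 + 18 = 19
2 - 5 - 3 - 9 - 6: 1 + 1 + 6 + 12 = 20
2 - 5 - 3 - 6: 1 + 1 + 3 = 5
2 - 5 - 4 - 7 - 3 - 6: 1 + 9 + 3 + 4 + 3 = 20
Best route has total 5.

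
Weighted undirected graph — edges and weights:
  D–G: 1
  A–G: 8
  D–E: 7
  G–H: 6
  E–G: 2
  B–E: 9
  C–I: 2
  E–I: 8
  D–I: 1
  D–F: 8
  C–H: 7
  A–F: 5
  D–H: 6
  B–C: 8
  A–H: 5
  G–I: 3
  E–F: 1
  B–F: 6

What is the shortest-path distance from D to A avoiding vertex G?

11

A few of the D→A routes:
D → F → A: 8 + 5 = 13
D → I → E → F → A: 1 + 8 + 1 + 5 = 15
D → E → F → A: 7 + 1 + 5 = 13
D → H → A: 6 + 5 = 11
D → I → C → H → A: 1 + 2 + 7 + 5 = 15
The minimum is 11.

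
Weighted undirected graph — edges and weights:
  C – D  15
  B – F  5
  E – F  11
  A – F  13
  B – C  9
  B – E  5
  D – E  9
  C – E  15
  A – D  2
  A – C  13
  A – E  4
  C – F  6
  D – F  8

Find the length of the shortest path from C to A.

13

A few of the C→A routes:
C -> D -> A: 15 + 2 = 17
C -> F -> D -> A: 6 + 8 + 2 = 16
C -> A: 13
Shortest: 13.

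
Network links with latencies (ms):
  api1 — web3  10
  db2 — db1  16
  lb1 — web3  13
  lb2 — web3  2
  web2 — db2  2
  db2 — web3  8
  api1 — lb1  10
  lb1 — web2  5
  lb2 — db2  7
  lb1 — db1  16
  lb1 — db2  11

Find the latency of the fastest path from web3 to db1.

Checking several routes:
web3→db2→web2→lb1→db1: 8 + 2 + 5 + 16 = 31
web3→lb1→db1: 13 + 16 = 29
web3→lb2→db2→web2→lb1→db1: 2 + 7 + 2 + 5 + 16 = 32
web3→lb2→db2→db1: 2 + 7 + 16 = 25
web3→db2→db1: 8 + 16 = 24
Best route has total 24 ms.

24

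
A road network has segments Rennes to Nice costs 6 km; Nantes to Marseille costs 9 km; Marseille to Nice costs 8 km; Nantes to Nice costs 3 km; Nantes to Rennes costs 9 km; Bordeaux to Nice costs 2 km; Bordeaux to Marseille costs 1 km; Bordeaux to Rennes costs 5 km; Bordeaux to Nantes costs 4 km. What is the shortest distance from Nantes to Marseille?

Some routes from Nantes to Marseille:
Nantes -> Nice -> Bordeaux -> Marseille: 3 + 2 + 1 = 6
Nantes -> Nice -> Marseille: 3 + 8 = 11
Nantes -> Nice -> Rennes -> Bordeaux -> Marseille: 3 + 6 + 5 + 1 = 15
Nantes -> Bordeaux -> Nice -> Marseille: 4 + 2 + 8 = 14
Nantes -> Marseille: 9
Nantes -> Bordeaux -> Marseille: 4 + 1 = 5
Best route has total 5 km.

5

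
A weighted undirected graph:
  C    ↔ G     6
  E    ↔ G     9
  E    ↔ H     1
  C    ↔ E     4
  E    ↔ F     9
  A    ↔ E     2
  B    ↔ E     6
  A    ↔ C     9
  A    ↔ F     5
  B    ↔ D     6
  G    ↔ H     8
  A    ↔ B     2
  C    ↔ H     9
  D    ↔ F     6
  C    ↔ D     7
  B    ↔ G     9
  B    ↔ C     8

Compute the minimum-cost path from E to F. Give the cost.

7

Checking several routes:
E -> B -> A -> F: 6 + 2 + 5 = 13
E -> A -> B -> D -> F: 2 + 2 + 6 + 6 = 16
E -> F: 9
E -> A -> F: 2 + 5 = 7
The minimum is 7.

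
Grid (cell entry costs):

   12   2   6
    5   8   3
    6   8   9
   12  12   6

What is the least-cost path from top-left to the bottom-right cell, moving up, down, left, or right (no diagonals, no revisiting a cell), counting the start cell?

38

One optimal route is (0,0) → (0,1) → (0,2) → (1,2) → (2,2) → (3,2).
Its cost is 12 + 2 + 6 + 3 + 9 + 6 = 38.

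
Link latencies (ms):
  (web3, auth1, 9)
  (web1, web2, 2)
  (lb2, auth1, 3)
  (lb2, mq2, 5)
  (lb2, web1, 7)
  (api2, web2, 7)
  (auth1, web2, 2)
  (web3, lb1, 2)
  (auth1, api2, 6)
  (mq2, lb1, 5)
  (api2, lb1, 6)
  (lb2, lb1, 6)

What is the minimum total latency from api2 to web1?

Comparing a few candidate routes:
api2→auth1→web2→web1: 6 + 2 + 2 = 10
api2→web2→web1: 7 + 2 = 9
api2→auth1→lb2→web1: 6 + 3 + 7 = 16
Best route has total 9 ms.

9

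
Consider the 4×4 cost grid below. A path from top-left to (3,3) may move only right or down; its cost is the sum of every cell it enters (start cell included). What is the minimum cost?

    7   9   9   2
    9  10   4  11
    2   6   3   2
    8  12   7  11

40

Path r0c0→r1c0→r2c0→r2c1→r2c2→r2c3→r3c3: 7 + 9 + 2 + 6 + 3 + 2 + 11 = 40.
For comparison, the top-then-right route costs 51.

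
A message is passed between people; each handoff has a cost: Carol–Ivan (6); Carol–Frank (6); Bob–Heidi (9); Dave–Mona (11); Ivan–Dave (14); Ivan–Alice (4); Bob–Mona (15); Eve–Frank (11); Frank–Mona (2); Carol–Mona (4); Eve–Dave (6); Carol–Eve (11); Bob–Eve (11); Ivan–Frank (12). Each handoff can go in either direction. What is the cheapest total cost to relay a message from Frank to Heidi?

Comparing a few candidate routes:
Frank → Eve → Bob → Heidi: 11 + 11 + 9 = 31
Frank → Mona → Bob → Heidi: 2 + 15 + 9 = 26
Frank → Carol → Eve → Bob → Heidi: 6 + 11 + 11 + 9 = 37
Frank → Carol → Mona → Bob → Heidi: 6 + 4 + 15 + 9 = 34
Frank → Mona → Carol → Eve → Bob → Heidi: 2 + 4 + 11 + 11 + 9 = 37
Shortest: 26.

26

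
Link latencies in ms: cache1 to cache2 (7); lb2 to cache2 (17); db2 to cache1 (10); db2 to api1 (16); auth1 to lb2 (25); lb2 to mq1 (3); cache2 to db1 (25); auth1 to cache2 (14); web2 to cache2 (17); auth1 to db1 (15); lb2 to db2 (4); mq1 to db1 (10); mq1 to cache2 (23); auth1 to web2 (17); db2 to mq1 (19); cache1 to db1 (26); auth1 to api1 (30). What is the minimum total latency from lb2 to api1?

20

Comparing a few candidate routes:
lb2-cache2-cache1-db2-api1: 17 + 7 + 10 + 16 = 50
lb2-mq1-cache2-cache1-db2-api1: 3 + 23 + 7 + 10 + 16 = 59
lb2-db2-api1: 4 + 16 = 20
lb2-mq1-db1-auth1-api1: 3 + 10 + 15 + 30 = 58
lb2-auth1-api1: 25 + 30 = 55
lb2-mq1-db2-api1: 3 + 19 + 16 = 38
Best route has total 20 ms.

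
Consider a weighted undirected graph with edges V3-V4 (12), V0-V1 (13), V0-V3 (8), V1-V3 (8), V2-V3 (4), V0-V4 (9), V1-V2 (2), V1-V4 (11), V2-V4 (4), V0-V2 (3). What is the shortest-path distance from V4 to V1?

6

Comparing a few candidate routes:
V4-V2-V1: 4 + 2 = 6
V4-V0-V2-V1: 9 + 3 + 2 = 14
V4-V3-V2-V1: 12 + 4 + 2 = 18
V4-V2-V3-V1: 4 + 4 + 8 = 16
V4-V1: 11
Best route has total 6.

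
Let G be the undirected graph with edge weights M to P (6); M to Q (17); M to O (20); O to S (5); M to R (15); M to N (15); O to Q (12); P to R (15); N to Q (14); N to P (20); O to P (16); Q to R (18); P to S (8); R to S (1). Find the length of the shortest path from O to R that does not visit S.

30

Checking several routes:
O-M-P-R: 20 + 6 + 15 = 41
O-P-R: 16 + 15 = 31
O-Q-M-R: 12 + 17 + 15 = 44
O-P-M-R: 16 + 6 + 15 = 37
O-M-R: 20 + 15 = 35
O-Q-R: 12 + 18 = 30
The minimum is 30.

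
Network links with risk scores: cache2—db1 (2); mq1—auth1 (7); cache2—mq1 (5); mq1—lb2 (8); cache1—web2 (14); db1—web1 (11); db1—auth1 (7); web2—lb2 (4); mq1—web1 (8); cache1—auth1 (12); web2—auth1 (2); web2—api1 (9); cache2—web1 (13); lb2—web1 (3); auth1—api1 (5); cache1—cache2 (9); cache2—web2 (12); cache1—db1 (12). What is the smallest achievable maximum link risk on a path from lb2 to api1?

5

Comparing a few candidate routes:
lb2 - web1 - mq1 - auth1 - api1: max(3, 8, 7, 5) = 8
lb2 - mq1 - auth1 - api1: max(8, 7, 5) = 8
lb2 - web2 - auth1 - api1: max(4, 2, 5) = 5
lb2 - mq1 - cache2 - db1 - auth1 - api1: max(8, 5, 2, 7, 5) = 8
lb2 - web1 - mq1 - cache2 - db1 - auth1 - api1: max(3, 8, 5, 2, 7, 5) = 8
Best route has worst link 5.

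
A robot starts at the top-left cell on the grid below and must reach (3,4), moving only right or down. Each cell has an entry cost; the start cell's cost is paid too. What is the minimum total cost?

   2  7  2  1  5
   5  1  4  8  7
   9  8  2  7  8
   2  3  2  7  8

31

Best path: [0,0] -> [1,0] -> [1,1] -> [1,2] -> [2,2] -> [3,2] -> [3,3] -> [3,4]
Cost: 2 + 5 + 1 + 4 + 2 + 2 + 7 + 8 = 31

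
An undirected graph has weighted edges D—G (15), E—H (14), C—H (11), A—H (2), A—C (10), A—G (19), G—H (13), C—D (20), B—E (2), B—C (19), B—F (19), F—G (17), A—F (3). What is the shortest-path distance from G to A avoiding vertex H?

Candidate routes:
G→D→C→B→F→A: 15 + 20 + 19 + 19 + 3 = 76
G→A: 19
G→D→C→A: 15 + 20 + 10 = 45
G→F→A: 17 + 3 = 20
G→F→B→C→A: 17 + 19 + 19 + 10 = 65
The minimum is 19.

19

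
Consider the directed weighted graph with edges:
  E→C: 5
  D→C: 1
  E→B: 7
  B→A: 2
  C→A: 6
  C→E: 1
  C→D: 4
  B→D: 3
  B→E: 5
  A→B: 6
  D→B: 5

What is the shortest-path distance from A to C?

10

Routes from A to C:
A→B→E→C: 6 + 5 + 5 = 16
A→B→D→C: 6 + 3 + 1 = 10
Shortest: 10.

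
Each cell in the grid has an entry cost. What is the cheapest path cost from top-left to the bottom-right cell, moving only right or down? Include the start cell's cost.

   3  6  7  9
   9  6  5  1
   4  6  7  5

26

Take r0c0 -> r0c1 -> r1c1 -> r1c2 -> r1c3 -> r2c3 for a total of 3 + 6 + 6 + 5 + 1 + 5 = 26.
For comparison, the top-then-right route costs 31.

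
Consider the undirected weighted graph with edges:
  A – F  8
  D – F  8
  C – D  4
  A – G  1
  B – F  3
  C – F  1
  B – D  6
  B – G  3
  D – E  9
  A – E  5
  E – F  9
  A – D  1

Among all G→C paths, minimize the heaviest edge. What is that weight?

3

Comparing a few candidate routes:
G - A - D - C: max(1, 1, 4) = 4
G - B - F - C: max(3, 3, 1) = 3
G - B - D - C: max(3, 6, 4) = 6
Best route has worst link 3.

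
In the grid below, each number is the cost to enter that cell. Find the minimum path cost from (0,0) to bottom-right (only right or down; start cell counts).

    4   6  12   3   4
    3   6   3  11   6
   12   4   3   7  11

37

Cheapest: (0,0) -> (1,0) -> (1,1) -> (1,2) -> (2,2) -> (2,3) -> (2,4)
  4 + 3 + 6 + 3 + 3 + 7 + 11 = 37
(Top row then right column would cost 46.)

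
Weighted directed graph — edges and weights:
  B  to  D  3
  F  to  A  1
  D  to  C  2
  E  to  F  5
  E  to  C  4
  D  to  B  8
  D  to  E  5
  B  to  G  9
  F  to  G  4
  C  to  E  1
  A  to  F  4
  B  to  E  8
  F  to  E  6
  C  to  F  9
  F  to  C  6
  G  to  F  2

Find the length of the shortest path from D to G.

Checking several routes:
D→C→E→F→G: 2 + 1 + 5 + 4 = 12
D→C→F→G: 2 + 9 + 4 = 15
D→B→G: 8 + 9 = 17
D→E→C→F→G: 5 + 4 + 9 + 4 = 22
D→E→F→G: 5 + 5 + 4 = 14
Best route has total 12.

12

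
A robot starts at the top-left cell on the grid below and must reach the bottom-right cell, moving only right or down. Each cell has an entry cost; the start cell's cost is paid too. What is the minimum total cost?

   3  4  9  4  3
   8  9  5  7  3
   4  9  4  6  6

32

One optimal route is r0c0 r0c1 r0c2 r0c3 r0c4 r1c4 r2c4.
Its cost is 3 + 4 + 9 + 4 + 3 + 3 + 6 = 32.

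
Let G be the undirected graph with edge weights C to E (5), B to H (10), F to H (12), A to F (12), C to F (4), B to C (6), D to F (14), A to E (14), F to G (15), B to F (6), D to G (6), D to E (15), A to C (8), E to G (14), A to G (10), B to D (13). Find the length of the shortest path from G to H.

Comparing a few candidate routes:
G - F - B - H: 15 + 6 + 10 = 31
G - A - F - H: 10 + 12 + 12 = 34
G - F - H: 15 + 12 = 27
G - D - F - H: 6 + 14 + 12 = 32
G - D - B - H: 6 + 13 + 10 = 29
Shortest: 27.

27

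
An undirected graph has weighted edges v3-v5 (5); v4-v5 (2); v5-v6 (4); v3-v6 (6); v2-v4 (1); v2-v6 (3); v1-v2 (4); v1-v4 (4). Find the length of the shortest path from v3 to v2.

8

Checking several routes:
v3 → v5 → v4 → v1 → v2: 5 + 2 + 4 + 4 = 15
v3 → v5 → v6 → v2: 5 + 4 + 3 = 12
v3 → v6 → v5 → v4 → v2: 6 + 4 + 2 + 1 = 13
v3 → v5 → v4 → v2: 5 + 2 + 1 = 8
v3 → v6 → v2: 6 + 3 = 9
Shortest: 8.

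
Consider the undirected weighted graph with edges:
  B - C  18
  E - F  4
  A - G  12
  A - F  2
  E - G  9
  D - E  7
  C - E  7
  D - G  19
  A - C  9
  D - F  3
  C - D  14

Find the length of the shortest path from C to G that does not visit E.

21

Routes from C to G avoiding E:
C→A→F→D→G: 9 + 2 + 3 + 19 = 33
C→A→G: 9 + 12 = 21
C→D→F→A→G: 14 + 3 + 2 + 12 = 31
C→D→G: 14 + 19 = 33
Shortest: 21.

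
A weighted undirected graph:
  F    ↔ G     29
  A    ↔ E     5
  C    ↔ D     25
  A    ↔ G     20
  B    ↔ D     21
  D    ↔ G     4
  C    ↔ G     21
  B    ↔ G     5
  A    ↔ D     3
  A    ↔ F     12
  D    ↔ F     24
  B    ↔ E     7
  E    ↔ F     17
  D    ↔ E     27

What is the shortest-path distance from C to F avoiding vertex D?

50

Routes from C to F avoiding D:
C - G - F: 21 + 29 = 50
C - G - A - F: 21 + 20 + 12 = 53
C - G - B - E - F: 21 + 5 + 7 + 17 = 50
C - G - A - E - F: 21 + 20 + 5 + 17 = 63
C - G - B - E - A - F: 21 + 5 + 7 + 5 + 12 = 50
Best route has total 50.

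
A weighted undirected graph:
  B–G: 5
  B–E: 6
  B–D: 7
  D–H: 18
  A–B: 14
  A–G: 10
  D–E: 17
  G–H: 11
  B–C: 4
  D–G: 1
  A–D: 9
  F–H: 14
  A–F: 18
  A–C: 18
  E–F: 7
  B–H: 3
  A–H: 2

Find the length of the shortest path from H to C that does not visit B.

20

Comparing a few candidate routes:
H → A → C: 2 + 18 = 20
H → D → A → C: 18 + 9 + 18 = 45
H → G → D → A → C: 11 + 1 + 9 + 18 = 39
H → D → G → A → C: 18 + 1 + 10 + 18 = 47
H → G → A → C: 11 + 10 + 18 = 39
Shortest: 20.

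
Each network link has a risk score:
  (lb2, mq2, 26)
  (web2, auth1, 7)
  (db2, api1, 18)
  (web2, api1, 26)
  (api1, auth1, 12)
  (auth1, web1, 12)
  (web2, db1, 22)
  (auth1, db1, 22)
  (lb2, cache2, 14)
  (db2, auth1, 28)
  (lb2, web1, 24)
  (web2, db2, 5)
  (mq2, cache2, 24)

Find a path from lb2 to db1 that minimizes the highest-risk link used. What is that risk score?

24

Candidate routes:
lb2 -> web1 -> auth1 -> db1: max(24, 12, 22) = 24
lb2 -> web1 -> auth1 -> api1 -> db2 -> web2 -> db1: max(24, 12, 12, 18, 5, 22) = 24
lb2 -> web1 -> auth1 -> db2 -> api1 -> web2 -> db1: max(24, 12, 28, 18, 26, 22) = 28
lb2 -> web1 -> auth1 -> db2 -> web2 -> db1: max(24, 12, 28, 5, 22) = 28
lb2 -> web1 -> auth1 -> web2 -> db1: max(24, 12, 7, 22) = 24
lb2 -> web1 -> auth1 -> api1 -> web2 -> db1: max(24, 12, 12, 26, 22) = 26
Best route has worst link 24.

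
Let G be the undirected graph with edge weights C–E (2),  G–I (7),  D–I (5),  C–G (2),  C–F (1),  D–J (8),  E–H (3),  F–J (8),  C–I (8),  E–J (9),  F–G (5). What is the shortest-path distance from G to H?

7

Some routes from G to H:
G - F - J - E - H: 5 + 8 + 9 + 3 = 25
G - I - C - E - H: 7 + 8 + 2 + 3 = 20
G - F - C - E - H: 5 + 1 + 2 + 3 = 11
G - C - F - J - E - H: 2 + 1 + 8 + 9 + 3 = 23
G - C - E - H: 2 + 2 + 3 = 7
Best route has total 7.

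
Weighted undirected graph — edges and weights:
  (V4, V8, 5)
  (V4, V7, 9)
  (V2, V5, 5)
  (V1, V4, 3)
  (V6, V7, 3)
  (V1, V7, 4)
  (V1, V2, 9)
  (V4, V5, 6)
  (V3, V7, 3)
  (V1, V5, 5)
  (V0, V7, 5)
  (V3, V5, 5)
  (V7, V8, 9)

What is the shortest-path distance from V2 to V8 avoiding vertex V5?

Candidate routes:
V2-V1-V7-V8: 9 + 4 + 9 = 22
V2-V1-V7-V4-V8: 9 + 4 + 9 + 5 = 27
V2-V1-V4-V7-V8: 9 + 3 + 9 + 9 = 30
V2-V1-V4-V8: 9 + 3 + 5 = 17
The minimum is 17.

17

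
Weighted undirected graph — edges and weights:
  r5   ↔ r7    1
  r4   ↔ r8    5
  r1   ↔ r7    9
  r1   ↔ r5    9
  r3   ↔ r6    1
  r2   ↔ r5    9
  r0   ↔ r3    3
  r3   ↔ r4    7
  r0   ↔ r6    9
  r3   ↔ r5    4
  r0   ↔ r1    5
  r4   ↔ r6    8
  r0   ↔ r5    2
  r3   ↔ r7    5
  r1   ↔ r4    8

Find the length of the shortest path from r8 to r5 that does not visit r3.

Checking several routes:
r8 - r4 - r6 - r0 - r5: 5 + 8 + 9 + 2 = 24
r8 - r4 - r1 - r0 - r5: 5 + 8 + 5 + 2 = 20
r8 - r4 - r6 - r0 - r1 - r5: 5 + 8 + 9 + 5 + 9 = 36
r8 - r4 - r1 - r5: 5 + 8 + 9 = 22
r8 - r4 - r1 - r7 - r5: 5 + 8 + 9 + 1 = 23
Best route has total 20.

20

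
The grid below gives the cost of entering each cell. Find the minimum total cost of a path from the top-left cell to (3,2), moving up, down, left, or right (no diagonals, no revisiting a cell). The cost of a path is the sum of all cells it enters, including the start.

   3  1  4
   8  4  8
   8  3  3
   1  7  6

One optimal route is [0,0]→[0,1]→[1,1]→[2,1]→[2,2]→[3,2].
Its cost is 3 + 1 + 4 + 3 + 3 + 6 = 20.

20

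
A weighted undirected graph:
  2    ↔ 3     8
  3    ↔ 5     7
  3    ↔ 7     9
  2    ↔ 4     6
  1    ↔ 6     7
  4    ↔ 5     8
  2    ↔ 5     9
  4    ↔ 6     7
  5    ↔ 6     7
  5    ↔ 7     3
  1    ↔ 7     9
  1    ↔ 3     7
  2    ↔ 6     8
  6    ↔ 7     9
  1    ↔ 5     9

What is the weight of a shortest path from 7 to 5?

Some routes from 7 to 5:
7 - 5: 3
7 - 3 - 5: 9 + 7 = 16
7 - 6 - 5: 9 + 7 = 16
Shortest: 3.

3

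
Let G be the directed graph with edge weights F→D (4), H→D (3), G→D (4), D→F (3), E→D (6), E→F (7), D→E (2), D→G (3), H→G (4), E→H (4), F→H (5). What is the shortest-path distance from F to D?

Routes from F to D:
F - H - G - D: 5 + 4 + 4 = 13
F - H - D: 5 + 3 = 8
F - D: 4
Best route has total 4.

4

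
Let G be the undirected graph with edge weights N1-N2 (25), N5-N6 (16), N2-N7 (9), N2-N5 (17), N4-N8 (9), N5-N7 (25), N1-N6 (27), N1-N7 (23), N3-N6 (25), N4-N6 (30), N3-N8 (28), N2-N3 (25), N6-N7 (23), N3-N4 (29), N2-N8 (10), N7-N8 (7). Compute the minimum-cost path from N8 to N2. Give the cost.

A few of the N8→N2 routes:
N8-N7-N5-N2: 7 + 25 + 17 = 49
N8-N2: 10
N8-N7-N2: 7 + 9 = 16
Best route has total 10.

10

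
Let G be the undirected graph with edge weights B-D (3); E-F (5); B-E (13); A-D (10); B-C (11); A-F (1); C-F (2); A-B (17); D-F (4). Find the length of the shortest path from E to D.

Comparing a few candidate routes:
E -> F -> A -> D: 5 + 1 + 10 = 16
E -> F -> D: 5 + 4 = 9
E -> B -> D: 13 + 3 = 16
E -> F -> A -> B -> D: 5 + 1 + 17 + 3 = 26
E -> F -> C -> B -> D: 5 + 2 + 11 + 3 = 21
Shortest: 9.

9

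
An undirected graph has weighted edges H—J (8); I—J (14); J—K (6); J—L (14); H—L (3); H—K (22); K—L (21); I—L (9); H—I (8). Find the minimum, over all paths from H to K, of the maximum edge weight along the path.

8

Checking several routes:
H - I - L - J - K: max(8, 9, 14, 6) = 14
H - I - J - K: max(8, 14, 6) = 14
H - L - J - K: max(3, 14, 6) = 14
H - J - K: max(8, 6) = 8
H - L - I - J - K: max(3, 9, 14, 6) = 14
The minimum achievable maximum is 8.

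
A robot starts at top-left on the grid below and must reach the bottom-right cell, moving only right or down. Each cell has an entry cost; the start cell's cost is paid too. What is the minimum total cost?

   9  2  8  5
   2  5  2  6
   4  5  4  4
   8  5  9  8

Path (0,0) (0,1) (1,1) (1,2) (2,2) (2,3) (3,3): 9 + 2 + 5 + 2 + 4 + 4 + 8 = 34.
(Top row then right column would cost 42.)

34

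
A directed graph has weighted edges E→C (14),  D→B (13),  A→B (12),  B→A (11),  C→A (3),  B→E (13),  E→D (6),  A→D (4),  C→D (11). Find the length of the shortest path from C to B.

Paths from C to B:
C → D → B: 11 + 13 = 24
C → A → B: 3 + 12 = 15
C → A → D → B: 3 + 4 + 13 = 20
Best route has total 15.

15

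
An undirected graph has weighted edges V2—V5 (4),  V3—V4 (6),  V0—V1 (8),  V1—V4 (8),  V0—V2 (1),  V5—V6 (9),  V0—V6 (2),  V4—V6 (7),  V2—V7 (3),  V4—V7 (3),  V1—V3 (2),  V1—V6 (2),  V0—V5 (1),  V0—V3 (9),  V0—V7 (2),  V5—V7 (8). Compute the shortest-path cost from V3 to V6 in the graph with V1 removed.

Comparing a few candidate routes:
V3 → V4 → V6: 6 + 7 = 13
V3 → V0 → V6: 9 + 2 = 11
V3 → V4 → V7 → V0 → V6: 6 + 3 + 2 + 2 = 13
The minimum is 11.

11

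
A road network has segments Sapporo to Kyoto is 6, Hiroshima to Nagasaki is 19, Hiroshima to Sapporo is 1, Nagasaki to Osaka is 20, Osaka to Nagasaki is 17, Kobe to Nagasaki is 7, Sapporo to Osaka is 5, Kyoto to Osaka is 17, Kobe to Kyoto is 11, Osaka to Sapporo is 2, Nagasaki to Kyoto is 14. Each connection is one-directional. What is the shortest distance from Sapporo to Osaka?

Candidate routes:
Sapporo→Kyoto→Osaka: 6 + 17 = 23
Sapporo→Osaka: 5
The minimum is 5.

5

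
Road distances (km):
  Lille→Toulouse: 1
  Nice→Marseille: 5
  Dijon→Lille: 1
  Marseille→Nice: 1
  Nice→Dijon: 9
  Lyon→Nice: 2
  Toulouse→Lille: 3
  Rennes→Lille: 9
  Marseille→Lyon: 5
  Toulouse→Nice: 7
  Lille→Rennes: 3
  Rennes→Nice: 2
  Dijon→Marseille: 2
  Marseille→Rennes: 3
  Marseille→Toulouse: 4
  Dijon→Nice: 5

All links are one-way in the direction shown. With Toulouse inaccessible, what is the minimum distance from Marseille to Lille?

11

Routes from Marseille to Lille avoiding Toulouse:
Marseille → Nice → Dijon → Lille: 1 + 9 + 1 = 11
Marseille → Rennes → Lille: 3 + 9 = 12
Marseille → Rennes → Nice → Dijon → Lille: 3 + 2 + 9 + 1 = 15
Marseille → Lyon → Nice → Dijon → Lille: 5 + 2 + 9 + 1 = 17
Best route has total 11 km.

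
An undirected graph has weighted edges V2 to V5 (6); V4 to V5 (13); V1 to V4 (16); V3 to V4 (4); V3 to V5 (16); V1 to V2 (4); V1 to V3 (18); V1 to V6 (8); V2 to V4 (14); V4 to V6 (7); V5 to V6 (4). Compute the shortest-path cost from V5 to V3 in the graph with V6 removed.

A few of the V5→V3 routes:
V5→V3: 16
V5→V2→V4→V3: 6 + 14 + 4 = 24
V5→V4→V3: 13 + 4 = 17
Best route has total 16.

16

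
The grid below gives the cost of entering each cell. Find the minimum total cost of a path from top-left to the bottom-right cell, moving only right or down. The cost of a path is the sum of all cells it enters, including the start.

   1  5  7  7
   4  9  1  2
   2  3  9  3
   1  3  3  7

Best path: [0,0] [1,0] [2,0] [3,0] [3,1] [3,2] [3,3]
Cost: 1 + 4 + 2 + 1 + 3 + 3 + 7 = 21
(Top row then right column would cost 32.)

21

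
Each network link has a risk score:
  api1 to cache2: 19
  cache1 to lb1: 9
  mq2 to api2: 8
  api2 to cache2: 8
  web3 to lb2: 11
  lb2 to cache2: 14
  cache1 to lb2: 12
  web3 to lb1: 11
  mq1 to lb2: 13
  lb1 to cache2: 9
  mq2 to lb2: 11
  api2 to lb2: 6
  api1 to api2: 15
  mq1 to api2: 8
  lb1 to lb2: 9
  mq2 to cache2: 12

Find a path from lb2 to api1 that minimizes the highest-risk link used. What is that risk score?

15

A few of the lb2→api1 routes:
lb2 - cache2 - api2 - api1: max(14, 8, 15) = 15
lb2 - api2 - api1: max(6, 15) = 15
lb2 - cache2 - mq2 - api2 - api1: max(14, 12, 8, 15) = 15
lb2 - mq1 - api2 - api1: max(13, 8, 15) = 15
The minimum achievable maximum is 15.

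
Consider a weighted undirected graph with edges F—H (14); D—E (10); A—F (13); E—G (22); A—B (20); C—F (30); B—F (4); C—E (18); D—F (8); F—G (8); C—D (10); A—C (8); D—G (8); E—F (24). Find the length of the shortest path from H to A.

Comparing a few candidate routes:
H -> F -> A: 14 + 13 = 27
H -> F -> B -> A: 14 + 4 + 20 = 38
H -> F -> D -> C -> A: 14 + 8 + 10 + 8 = 40
Shortest: 27.

27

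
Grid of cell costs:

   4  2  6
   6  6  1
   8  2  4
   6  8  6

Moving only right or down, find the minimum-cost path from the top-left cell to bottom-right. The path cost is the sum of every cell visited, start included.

23

One optimal route is r0c0→r0c1→r0c2→r1c2→r2c2→r3c2.
Its cost is 4 + 2 + 6 + 1 + 4 + 6 = 23.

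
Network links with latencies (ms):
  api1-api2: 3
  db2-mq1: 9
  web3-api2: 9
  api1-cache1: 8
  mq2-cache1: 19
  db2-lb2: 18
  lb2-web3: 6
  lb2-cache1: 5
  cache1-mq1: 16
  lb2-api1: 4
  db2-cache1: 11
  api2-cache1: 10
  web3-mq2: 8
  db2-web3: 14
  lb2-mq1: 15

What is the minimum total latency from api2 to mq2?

17

Some routes from api2 to mq2:
api2 - cache1 - lb2 - web3 - mq2: 10 + 5 + 6 + 8 = 29
api2 - web3 - mq2: 9 + 8 = 17
api2 - api1 - cache1 - mq2: 3 + 8 + 19 = 30
api2 - cache1 - mq2: 10 + 19 = 29
api2 - api1 - lb2 - web3 - mq2: 3 + 4 + 6 + 8 = 21
api2 - api1 - cache1 - lb2 - web3 - mq2: 3 + 8 + 5 + 6 + 8 = 30
Shortest: 17 ms.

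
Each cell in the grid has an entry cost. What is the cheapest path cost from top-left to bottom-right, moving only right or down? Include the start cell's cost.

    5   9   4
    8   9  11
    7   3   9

Path (0,0)→(1,0)→(2,0)→(2,1)→(2,2): 5 + 8 + 7 + 3 + 9 = 32.

32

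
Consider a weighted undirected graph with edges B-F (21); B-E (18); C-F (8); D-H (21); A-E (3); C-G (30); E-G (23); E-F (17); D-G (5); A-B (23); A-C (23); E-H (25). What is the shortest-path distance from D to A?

31

Comparing a few candidate routes:
D-G-E-F-C-A: 5 + 23 + 17 + 8 + 23 = 76
D-G-C-F-E-A: 5 + 30 + 8 + 17 + 3 = 63
D-G-E-A: 5 + 23 + 3 = 31
D-H-E-A: 21 + 25 + 3 = 49
D-G-C-A: 5 + 30 + 23 = 58
D-G-E-B-A: 5 + 23 + 18 + 23 = 69
Shortest: 31.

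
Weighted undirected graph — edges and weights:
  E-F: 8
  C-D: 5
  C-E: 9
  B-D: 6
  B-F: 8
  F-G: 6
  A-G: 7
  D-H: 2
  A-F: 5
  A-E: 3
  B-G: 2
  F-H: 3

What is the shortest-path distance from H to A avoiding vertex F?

Routes from H to A avoiding F:
H -> D -> B -> G -> A: 2 + 6 + 2 + 7 = 17
H -> D -> C -> E -> A: 2 + 5 + 9 + 3 = 19
Best route has total 17.

17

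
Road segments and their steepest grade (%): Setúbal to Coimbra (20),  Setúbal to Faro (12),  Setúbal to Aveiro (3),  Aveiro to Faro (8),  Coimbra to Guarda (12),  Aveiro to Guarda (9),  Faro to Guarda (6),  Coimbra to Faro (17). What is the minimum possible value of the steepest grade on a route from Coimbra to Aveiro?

12

A few of the Coimbra→Aveiro routes:
Coimbra→Faro→Guarda→Aveiro: max(17, 6, 9) = 17
Coimbra→Guarda→Aveiro: max(12, 9) = 12
Coimbra→Faro→Aveiro: max(17, 8) = 17
Coimbra→Faro→Setúbal→Aveiro: max(17, 12, 3) = 17
Coimbra→Guarda→Faro→Aveiro: max(12, 6, 8) = 12
Coimbra→Guarda→Faro→Setúbal→Aveiro: max(12, 6, 12, 3) = 12
Best route has worst link 12%.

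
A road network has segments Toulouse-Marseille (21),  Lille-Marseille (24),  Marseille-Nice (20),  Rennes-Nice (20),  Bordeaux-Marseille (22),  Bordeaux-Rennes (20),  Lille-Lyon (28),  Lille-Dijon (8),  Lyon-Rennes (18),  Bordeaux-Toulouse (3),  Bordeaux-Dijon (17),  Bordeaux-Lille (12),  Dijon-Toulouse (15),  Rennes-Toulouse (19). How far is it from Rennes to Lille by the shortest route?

32

Some routes from Rennes to Lille:
Rennes-Bordeaux-Lille: 20 + 12 = 32
Rennes-Toulouse-Bordeaux-Lille: 19 + 3 + 12 = 34
Rennes-Toulouse-Dijon-Lille: 19 + 15 + 8 = 42
Rennes-Bordeaux-Dijon-Lille: 20 + 17 + 8 = 45
Shortest: 32.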